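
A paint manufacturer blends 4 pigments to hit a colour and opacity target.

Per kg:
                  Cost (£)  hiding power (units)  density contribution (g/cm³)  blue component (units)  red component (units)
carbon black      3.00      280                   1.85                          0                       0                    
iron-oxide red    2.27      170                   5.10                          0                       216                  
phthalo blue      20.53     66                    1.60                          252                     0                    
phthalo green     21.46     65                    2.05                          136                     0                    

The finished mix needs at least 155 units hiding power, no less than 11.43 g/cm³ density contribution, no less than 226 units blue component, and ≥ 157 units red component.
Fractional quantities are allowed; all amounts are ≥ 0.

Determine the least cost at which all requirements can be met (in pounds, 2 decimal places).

Treat it as an LP. Let x1 = kg of carbon black, x2 = kg of iron-oxide red, x3 = kg of phthalo blue, x4 = kg of phthalo green.
Minimize 3x1 + 2.27x2 + 20.53x3 + 21.46x4 with:
  280x1 + 170x2 + 66x3 + 65x4 ≥ 155   (hiding power)
  1.85x1 + 5.1x2 + 1.6x3 + 2.05x4 ≥ 11.43   (density contribution)
  252x3 + 136x4 ≥ 226   (blue component)
  216x2 ≥ 157   (red component)
  x1, x2, x3, x4 ≥ 0.
At the optimum only iron-oxide red, phthalo blue are positive (carbon black, phthalo green = 0). The density contribution and blue component requirements are met with equality.
That vertex is x2 = 1.96, x3 = 0.8968.
Objective = 2.27·1.96 + 20.53·0.8968 = 22.8605.

£22.86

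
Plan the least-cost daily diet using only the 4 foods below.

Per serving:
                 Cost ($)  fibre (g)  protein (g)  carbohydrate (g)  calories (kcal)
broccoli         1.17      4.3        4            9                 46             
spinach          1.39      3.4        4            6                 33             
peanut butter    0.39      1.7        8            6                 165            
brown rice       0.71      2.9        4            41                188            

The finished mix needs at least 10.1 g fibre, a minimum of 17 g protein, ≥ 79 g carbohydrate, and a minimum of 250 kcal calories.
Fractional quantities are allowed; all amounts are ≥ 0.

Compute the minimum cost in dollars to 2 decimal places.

$2.38

Let x1 = servings of broccoli, x2 = servings of spinach, x3 = servings of peanut butter, x4 = servings of brown rice.
min 1.17x1 + 1.39x2 + 0.39x3 + 0.71x4 with:
  4.3x1 + 3.4x2 + 1.7x3 + 2.9x4 ≥ 10.1   (fibre)
  4x1 + 4x2 + 8x3 + 4x4 ≥ 17   (protein)
  9x1 + 6x2 + 6x3 + 41x4 ≥ 79   (carbohydrate)
  46x1 + 33x2 + 165x3 + 188x4 ≥ 250   (calories)
  x1, x2, x3, x4 ≥ 0.
The optimal basis is {peanut butter, brown rice}; broccoli, spinach drop out. Binding constraints: fibre and carbohydrate.
Solving gives x3 = 3.537, x4 = 1.409.
Hence cost = 0.39·3.537 + 0.71·1.409 = $2.3798.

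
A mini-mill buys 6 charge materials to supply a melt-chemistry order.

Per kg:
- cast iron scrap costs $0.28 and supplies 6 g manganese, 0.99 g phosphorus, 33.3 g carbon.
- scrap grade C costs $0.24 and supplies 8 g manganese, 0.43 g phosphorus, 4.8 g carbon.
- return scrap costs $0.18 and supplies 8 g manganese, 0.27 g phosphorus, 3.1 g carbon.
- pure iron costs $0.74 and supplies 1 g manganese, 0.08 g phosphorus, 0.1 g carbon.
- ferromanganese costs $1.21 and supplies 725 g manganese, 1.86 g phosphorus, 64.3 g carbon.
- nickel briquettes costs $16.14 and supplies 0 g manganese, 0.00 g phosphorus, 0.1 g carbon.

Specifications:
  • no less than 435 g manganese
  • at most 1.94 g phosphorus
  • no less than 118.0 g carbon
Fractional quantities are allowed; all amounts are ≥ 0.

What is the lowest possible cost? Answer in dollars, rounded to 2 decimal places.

This is a linear program. Let x1 = kg of cast iron scrap, x2 = kg of scrap grade C, x3 = kg of return scrap, x4 = kg of pure iron, x5 = kg of ferromanganese, x6 = kg of nickel briquettes.
Minimize 0.28x1 + 0.24x2 + 0.18x3 + 0.74x4 + 1.21x5 + 16.14x6 subject to:
  6x1 + 8x2 + 8x3 + 1x4 + 725x5 ≥ 435   (manganese)
  0.99x1 + 0.43x2 + 0.27x3 + 0.08x4 + 1.86x5 ≤ 1.94   (phosphorus)
  33.3x1 + 4.8x2 + 3.1x3 + 0.1x4 + 64.3x5 + 0.1x6 ≥ 118   (carbon)
  x1, x2, x3, x4, x5, x6 ≥ 0.
The minimum-cost mix takes nothing from cast iron scrap, scrap grade C, return scrap, pure iron — only ferromanganese, nickel briquettes. There the phosphorus and carbon constraints are tight.
Optimal quantities: ferromanganese = 1.043011 kg, nickel briquettes = 509.3441 kg.
Objective = 1.21·1.043011 + 16.14·509.3441 = 8222.0758.

$8222.08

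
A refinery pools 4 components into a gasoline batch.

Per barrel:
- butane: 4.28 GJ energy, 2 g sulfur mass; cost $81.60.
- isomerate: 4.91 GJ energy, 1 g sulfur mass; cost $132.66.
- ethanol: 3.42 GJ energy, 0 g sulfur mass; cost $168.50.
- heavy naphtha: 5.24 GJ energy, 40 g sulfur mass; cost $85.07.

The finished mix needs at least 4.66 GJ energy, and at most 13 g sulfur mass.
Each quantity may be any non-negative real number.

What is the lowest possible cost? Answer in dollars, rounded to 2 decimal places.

$84.57

Let x1 = barrels of butane, x2 = barrels of isomerate, x3 = barrels of ethanol, x4 = barrels of heavy naphtha.
Minimize 81.6x1 + 132.66x2 + 168.5x3 + 85.07x4 subject to:
  4.28x1 + 4.91x2 + 3.42x3 + 5.24x4 ≥ 4.66   (energy)
  2x1 + 1x2 + 40x4 ≤ 13   (sulfur mass)
  x1, x2, x3, x4 ≥ 0.
At the optimum only butane, heavy naphtha are positive (isomerate, ethanol = 0). There the energy and sulfur mass constraints are tight.
Optimal quantities: butane = 0.7359 barrels, heavy naphtha = 0.2882 barrels.
Objective = 81.6·0.7359 + 85.07·0.2882 = 84.5666.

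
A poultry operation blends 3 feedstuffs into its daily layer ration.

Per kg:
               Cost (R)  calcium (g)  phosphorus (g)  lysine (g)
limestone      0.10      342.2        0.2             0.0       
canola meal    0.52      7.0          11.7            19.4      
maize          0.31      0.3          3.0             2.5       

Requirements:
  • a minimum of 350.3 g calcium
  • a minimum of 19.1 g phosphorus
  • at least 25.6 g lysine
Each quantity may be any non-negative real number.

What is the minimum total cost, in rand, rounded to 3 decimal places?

R0.939

Let x1 = kg of limestone, x2 = kg of canola meal, x3 = kg of maize.
min 0.1x1 + 0.52x2 + 0.31x3 subject to:
  342.2x1 + 7x2 + 0.3x3 ≥ 350.3   (calcium)
  0.2x1 + 11.7x2 + 3x3 ≥ 19.1   (phosphorus)
  19.4x2 + 2.5x3 ≥ 25.6   (lysine)
  x1, x2, x3 ≥ 0.
At the optimum only limestone, canola meal are positive (maize = 0). The calcium and phosphorus requirements are met with equality.
Optimal quantities: limestone = 0.9906 kg, canola meal = 1.616 kg.
Hence cost = 0.1·0.9906 + 0.52·1.616 = R0.93938.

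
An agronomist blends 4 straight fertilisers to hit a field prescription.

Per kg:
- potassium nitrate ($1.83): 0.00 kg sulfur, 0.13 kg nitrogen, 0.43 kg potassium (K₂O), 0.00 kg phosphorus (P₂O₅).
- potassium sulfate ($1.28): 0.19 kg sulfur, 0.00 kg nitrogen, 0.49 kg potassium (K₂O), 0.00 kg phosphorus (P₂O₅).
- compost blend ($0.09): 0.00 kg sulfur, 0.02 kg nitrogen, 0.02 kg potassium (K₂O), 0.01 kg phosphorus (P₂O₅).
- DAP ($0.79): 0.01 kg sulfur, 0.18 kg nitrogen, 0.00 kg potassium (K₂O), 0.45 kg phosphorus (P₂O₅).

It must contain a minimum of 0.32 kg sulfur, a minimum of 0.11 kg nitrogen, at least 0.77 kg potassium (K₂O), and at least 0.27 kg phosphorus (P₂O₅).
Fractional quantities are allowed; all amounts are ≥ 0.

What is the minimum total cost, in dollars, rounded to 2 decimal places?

This is a linear program. Let x1 = kg of potassium nitrate, x2 = kg of potassium sulfate, x3 = kg of compost blend, x4 = kg of DAP.
Minimise 1.83x1 + 1.28x2 + 0.09x3 + 0.79x4 s.t.:
  0.19x2 + 0.01x4 ≥ 0.32   (sulfur)
  0.13x1 + 0.02x3 + 0.18x4 ≥ 0.11   (nitrogen)
  0.43x1 + 0.49x2 + 0.02x3 ≥ 0.77   (potassium (K₂O))
  0.01x3 + 0.45x4 ≥ 0.27   (phosphorus (P₂O₅))
  x1, x2, x3, x4 ≥ 0.
The optimal basis is {potassium sulfate, DAP}; potassium nitrate, compost blend drop out. Binding constraints: sulfur and nitrogen.
So potassium sulfate = 1.652 kg, DAP = 0.6111 kg.
Objective = 1.28·1.652 + 0.79·0.6111 = 2.5973.

$2.60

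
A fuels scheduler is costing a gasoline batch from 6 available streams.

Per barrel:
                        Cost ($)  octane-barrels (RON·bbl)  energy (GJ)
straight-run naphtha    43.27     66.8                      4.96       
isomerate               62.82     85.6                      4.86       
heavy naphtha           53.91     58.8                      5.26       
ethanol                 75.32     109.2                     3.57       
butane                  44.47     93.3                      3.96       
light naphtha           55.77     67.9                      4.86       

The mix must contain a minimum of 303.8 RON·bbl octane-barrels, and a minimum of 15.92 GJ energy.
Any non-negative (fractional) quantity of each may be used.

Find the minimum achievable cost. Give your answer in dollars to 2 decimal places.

$161.08

Set it up as a linear program. Let x1 = barrels of straight-run naphtha, x2 = barrels of isomerate, x3 = barrels of heavy naphtha, x4 = barrels of ethanol, x5 = barrels of butane, x6 = barrels of light naphtha.
min 43.27x1 + 62.82x2 + 53.91x3 + 75.32x4 + 44.47x5 + 55.77x6 s.t.:
  66.8x1 + 85.6x2 + 58.8x3 + 109.2x4 + 93.3x5 + 67.9x6 ≥ 303.8   (octane-barrels)
  4.96x1 + 4.86x2 + 5.26x3 + 3.57x4 + 3.96x5 + 4.86x6 ≥ 15.92   (energy)
  x1, x2, x3, x4, x5, x6 ≥ 0.
The minimum-cost mix takes nothing from isomerate, heavy naphtha, ethanol, light naphtha — only straight-run naphtha, butane. Binding constraints: octane-barrels and energy.
So straight-run naphtha = 1.424 barrels, butane = 2.2366 barrels.
Hence cost = 43.27·1.424 + 44.47·2.2366 = $161.0781.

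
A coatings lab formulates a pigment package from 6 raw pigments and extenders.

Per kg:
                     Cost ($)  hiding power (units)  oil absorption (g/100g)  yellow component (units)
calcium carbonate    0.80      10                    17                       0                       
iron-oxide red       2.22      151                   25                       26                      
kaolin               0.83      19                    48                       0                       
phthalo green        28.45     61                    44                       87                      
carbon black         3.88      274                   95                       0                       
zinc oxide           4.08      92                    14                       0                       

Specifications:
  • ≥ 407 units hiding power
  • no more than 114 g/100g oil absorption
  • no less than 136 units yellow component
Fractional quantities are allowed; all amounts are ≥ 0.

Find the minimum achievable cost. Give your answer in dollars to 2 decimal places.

Let x1 = kg of calcium carbonate, x2 = kg of iron-oxide red, x3 = kg of kaolin, x4 = kg of phthalo green, x5 = kg of carbon black, x6 = kg of zinc oxide.
Minimize 0.8x1 + 2.22x2 + 0.83x3 + 28.45x4 + 3.88x5 + 4.08x6 subject to:
  10x1 + 151x2 + 19x3 + 61x4 + 274x5 + 92x6 ≥ 407   (hiding power)
  17x1 + 25x2 + 48x3 + 44x4 + 95x5 + 14x6 ≤ 114   (oil absorption)
  26x2 + 87x4 ≥ 136   (yellow component)
  x1, x2, x3, x4, x5, x6 ≥ 0.
At the optimum only iron-oxide red, phthalo green are positive (calcium carbonate, kaolin, carbon black, zinc oxide = 0). The oil absorption and yellow component requirements are met with equality.
So iron-oxide red = 3.816 kg, phthalo green = 0.4229 kg.
Objective = 2.22·3.816 + 28.45·0.4229 = 20.5030.

$20.50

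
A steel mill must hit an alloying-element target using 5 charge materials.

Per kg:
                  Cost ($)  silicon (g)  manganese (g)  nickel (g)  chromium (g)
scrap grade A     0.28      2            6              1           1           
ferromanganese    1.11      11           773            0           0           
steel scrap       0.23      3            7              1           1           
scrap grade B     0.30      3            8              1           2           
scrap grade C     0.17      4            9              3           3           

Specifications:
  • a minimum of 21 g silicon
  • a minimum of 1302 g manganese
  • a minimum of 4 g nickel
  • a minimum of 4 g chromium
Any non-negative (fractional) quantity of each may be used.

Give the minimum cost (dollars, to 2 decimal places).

$2.08

Let x1 = kg of scrap grade A, x2 = kg of ferromanganese, x3 = kg of steel scrap, x4 = kg of scrap grade B, x5 = kg of scrap grade C.
min 0.28x1 + 1.11x2 + 0.23x3 + 0.3x4 + 0.17x5 s.t.:
  2x1 + 11x2 + 3x3 + 3x4 + 4x5 ≥ 21   (silicon)
  6x1 + 773x2 + 7x3 + 8x4 + 9x5 ≥ 1302   (manganese)
  1x1 + 1x3 + 1x4 + 3x5 ≥ 4   (nickel)
  1x1 + 1x3 + 2x4 + 3x5 ≥ 4   (chromium)
  x1, x2, x3, x4, x5 ≥ 0.
At the optimum only ferromanganese, scrap grade C are positive (scrap grade A, steel scrap, scrap grade B = 0). Binding constraints: manganese, nickel, chromium.
Optimal quantities: ferromanganese = 1.669 kg, scrap grade C = 1.333 kg.
Objective = 1.11·1.669 + 0.17·1.333 = 2.0792.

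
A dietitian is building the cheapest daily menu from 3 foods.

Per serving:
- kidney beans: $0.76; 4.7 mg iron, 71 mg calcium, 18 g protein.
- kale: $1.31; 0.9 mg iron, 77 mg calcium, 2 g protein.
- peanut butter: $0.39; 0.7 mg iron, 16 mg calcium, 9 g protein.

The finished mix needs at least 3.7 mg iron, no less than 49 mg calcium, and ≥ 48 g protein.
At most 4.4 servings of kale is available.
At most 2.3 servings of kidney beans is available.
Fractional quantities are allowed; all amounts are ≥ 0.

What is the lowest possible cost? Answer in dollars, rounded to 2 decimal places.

Set it up as a linear program. Let x1 = servings of kidney beans, x2 = servings of kale, x3 = servings of peanut butter.
Minimise 0.76x1 + 1.31x2 + 0.39x3 with:
  4.7x1 + 0.9x2 + 0.7x3 ≥ 3.7   (iron)
  71x1 + 77x2 + 16x3 ≥ 49   (calcium)
  18x1 + 2x2 + 9x3 ≥ 48   (protein)
  x2 ≤ 4.4
  x1 ≤ 2.3
  x1, x2, x3 ≥ 0.
The minimum-cost mix takes nothing from kale — only kidney beans, peanut butter. Binding constraints: protein and the kidney beans cap.
So kidney beans = 2.3 servings, peanut butter = 0.7333 servings.
Cost = 0.76·2.3 + 0.39·0.7333 = 2.0340.

$2.03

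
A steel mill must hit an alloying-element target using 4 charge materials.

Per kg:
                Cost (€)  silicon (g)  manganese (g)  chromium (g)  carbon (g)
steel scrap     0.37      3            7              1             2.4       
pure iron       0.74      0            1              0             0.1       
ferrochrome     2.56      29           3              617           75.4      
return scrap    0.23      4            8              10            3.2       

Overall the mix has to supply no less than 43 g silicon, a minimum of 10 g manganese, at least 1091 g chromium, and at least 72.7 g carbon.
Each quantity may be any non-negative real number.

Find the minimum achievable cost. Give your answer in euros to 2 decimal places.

€4.64

This is a linear program. Let x1 = kg of steel scrap, x2 = kg of pure iron, x3 = kg of ferrochrome, x4 = kg of return scrap.
min 0.37x1 + 0.74x2 + 2.56x3 + 0.23x4 with:
  3x1 + 29x3 + 4x4 ≥ 43   (silicon)
  7x1 + 1x2 + 3x3 + 8x4 ≥ 10   (manganese)
  1x1 + 617x3 + 10x4 ≥ 1091   (chromium)
  2.4x1 + 0.1x2 + 75.4x3 + 3.2x4 ≥ 72.7   (carbon)
  x1, x2, x3, x4 ≥ 0.
The minimum-cost mix takes nothing from steel scrap, pure iron — only ferrochrome, return scrap. The manganese and chromium requirements are met with equality.
That vertex is x3 = 1.759, x4 = 0.5905.
Cost = 2.56·1.759 + 0.23·0.5905 = 4.6389.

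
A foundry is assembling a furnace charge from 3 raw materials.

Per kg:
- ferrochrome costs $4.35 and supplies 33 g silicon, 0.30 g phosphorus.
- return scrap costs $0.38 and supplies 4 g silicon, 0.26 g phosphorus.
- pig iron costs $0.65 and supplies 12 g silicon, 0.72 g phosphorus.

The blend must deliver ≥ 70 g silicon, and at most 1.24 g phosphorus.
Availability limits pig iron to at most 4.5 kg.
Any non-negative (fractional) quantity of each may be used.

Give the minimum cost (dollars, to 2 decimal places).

This is a linear program. Let x1 = kg of ferrochrome, x2 = kg of return scrap, x3 = kg of pig iron.
Minimise 4.35x1 + 0.38x2 + 0.65x3 s.t.:
  33x1 + 4x2 + 12x3 ≥ 70   (silicon)
  0.3x1 + 0.26x2 + 0.72x3 ≤ 1.24   (phosphorus)
  x3 ≤ 4.5
  x1, x2, x3 ≥ 0.
At the optimum only ferrochrome, pig iron are positive (return scrap = 0). There the silicon and phosphorus constraints are tight.
So ferrochrome = 1.762 kg, pig iron = 0.9881 kg.
Objective = 4.35·1.762 + 0.65·0.9881 = 8.3070.

$8.31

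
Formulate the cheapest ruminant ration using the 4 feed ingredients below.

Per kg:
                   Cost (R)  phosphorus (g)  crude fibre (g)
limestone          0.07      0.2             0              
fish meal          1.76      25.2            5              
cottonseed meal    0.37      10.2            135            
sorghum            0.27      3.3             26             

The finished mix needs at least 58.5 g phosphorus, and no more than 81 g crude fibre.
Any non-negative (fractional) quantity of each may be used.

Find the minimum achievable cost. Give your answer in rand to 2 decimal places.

R3.91

Let x1 = kg of limestone, x2 = kg of fish meal, x3 = kg of cottonseed meal, x4 = kg of sorghum.
Minimize 0.07x1 + 1.76x2 + 0.37x3 + 0.27x4 s.t.:
  0.2x1 + 25.2x2 + 10.2x3 + 3.3x4 ≥ 58.5   (phosphorus)
  5x2 + 135x3 + 26x4 ≤ 81   (crude fibre)
  x1, x2, x3, x4 ≥ 0.
The optimal basis is {fish meal, cottonseed meal}; limestone, sorghum drop out. Binding constraints: phosphorus and crude fibre.
So fish meal = 2.11 kg, cottonseed meal = 0.5218 kg.
Cost = 1.76·2.11 + 0.37·0.5218 = 3.9067.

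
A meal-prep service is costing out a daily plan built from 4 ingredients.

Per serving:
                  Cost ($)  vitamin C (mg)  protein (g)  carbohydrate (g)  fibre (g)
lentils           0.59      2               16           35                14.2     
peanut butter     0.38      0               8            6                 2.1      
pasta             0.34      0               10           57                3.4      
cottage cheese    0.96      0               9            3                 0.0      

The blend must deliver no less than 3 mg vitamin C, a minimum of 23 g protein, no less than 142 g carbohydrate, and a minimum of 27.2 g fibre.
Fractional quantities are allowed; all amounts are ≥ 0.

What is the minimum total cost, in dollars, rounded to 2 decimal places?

This is a linear program. Let x1 = servings of lentils, x2 = servings of peanut butter, x3 = servings of pasta, x4 = servings of cottage cheese.
Minimise 0.59x1 + 0.38x2 + 0.34x3 + 0.96x4 s.t.:
  2x1 ≥ 3   (vitamin C)
  16x1 + 8x2 + 10x3 + 9x4 ≥ 23   (protein)
  35x1 + 6x2 + 57x3 + 3x4 ≥ 142   (carbohydrate)
  14.2x1 + 2.1x2 + 3.4x3 ≥ 27.2   (fibre)
  x1, x2, x3, x4 ≥ 0.
The minimum-cost mix takes nothing from peanut butter, cottage cheese — only lentils, pasta. Binding constraints: carbohydrate and fibre.
So lentils = 1.546 servings, pasta = 1.542 servings.
Cost = 0.59·1.546 + 0.34·1.542 = 1.4364.

$1.44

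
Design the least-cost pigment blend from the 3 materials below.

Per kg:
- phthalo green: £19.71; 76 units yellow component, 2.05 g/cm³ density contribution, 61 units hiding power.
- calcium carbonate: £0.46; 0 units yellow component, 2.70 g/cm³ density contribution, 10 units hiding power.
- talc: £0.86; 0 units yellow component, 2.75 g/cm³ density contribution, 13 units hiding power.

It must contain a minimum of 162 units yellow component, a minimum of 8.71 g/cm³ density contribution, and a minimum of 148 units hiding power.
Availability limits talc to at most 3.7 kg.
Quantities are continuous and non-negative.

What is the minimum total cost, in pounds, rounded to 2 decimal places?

Let x1 = kg of phthalo green, x2 = kg of calcium carbonate, x3 = kg of talc.
Minimize 19.71x1 + 0.46x2 + 0.86x3 with:
  76x1 ≥ 162   (yellow component)
  2.05x1 + 2.7x2 + 2.75x3 ≥ 8.71   (density contribution)
  61x1 + 10x2 + 13x3 ≥ 148   (hiding power)
  x3 ≤ 3.7
  x1, x2, x3 ≥ 0.
The cheapest feasible vertex uses only phthalo green, calcium carbonate; talc is not used. Binding constraints: yellow component and hiding power.
That vertex is x1 = 2.1316, x2 = 1.7974.
Cost = 19.71·2.1316 + 0.46·1.7974 = 42.8406.

£42.84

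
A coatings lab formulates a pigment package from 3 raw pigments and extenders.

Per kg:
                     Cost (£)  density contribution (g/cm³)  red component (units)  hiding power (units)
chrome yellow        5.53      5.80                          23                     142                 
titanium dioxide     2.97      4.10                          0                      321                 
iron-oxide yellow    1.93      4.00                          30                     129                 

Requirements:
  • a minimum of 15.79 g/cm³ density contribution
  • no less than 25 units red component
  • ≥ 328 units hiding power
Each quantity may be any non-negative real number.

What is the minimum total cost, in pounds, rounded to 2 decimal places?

£7.62

This is a linear program. Let x1 = kg of chrome yellow, x2 = kg of titanium dioxide, x3 = kg of iron-oxide yellow.
Minimise 5.53x1 + 2.97x2 + 1.93x3 subject to:
  5.8x1 + 4.1x2 + 4x3 ≥ 15.79   (density contribution)
  23x1 + 30x3 ≥ 25   (red component)
  142x1 + 321x2 + 129x3 ≥ 328   (hiding power)
  x1, x2, x3 ≥ 0.
The minimum-cost mix takes nothing from chrome yellow, titanium dioxide — only iron-oxide yellow. The density contribution requirement is met with equality.
So iron-oxide yellow = 3.947 kg.
Total cost: 1.93·3.947 = 7.6177.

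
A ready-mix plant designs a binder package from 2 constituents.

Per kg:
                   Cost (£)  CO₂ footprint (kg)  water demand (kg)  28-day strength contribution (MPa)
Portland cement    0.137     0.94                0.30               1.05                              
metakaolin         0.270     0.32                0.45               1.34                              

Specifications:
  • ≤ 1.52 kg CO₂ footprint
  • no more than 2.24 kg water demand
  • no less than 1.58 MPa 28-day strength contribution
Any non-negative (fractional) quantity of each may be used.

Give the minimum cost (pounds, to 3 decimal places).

£0.206

Let x1 = kg of Portland cement, x2 = kg of metakaolin.
Minimize 0.137x1 + 0.27x2 s.t.:
  0.94x1 + 0.32x2 ≤ 1.52   (CO₂ footprint)
  0.3x1 + 0.45x2 ≤ 2.24   (water demand)
  1.05x1 + 1.34x2 ≥ 1.58   (28-day strength contribution)
  x1, x2 ≥ 0.
The cheapest feasible vertex uses only Portland cement; metakaolin is not used. There the 28-day strength contribution constraint is tight.
So Portland cement = 1.505 kg.
Total cost: 0.137·1.505 = 0.20619.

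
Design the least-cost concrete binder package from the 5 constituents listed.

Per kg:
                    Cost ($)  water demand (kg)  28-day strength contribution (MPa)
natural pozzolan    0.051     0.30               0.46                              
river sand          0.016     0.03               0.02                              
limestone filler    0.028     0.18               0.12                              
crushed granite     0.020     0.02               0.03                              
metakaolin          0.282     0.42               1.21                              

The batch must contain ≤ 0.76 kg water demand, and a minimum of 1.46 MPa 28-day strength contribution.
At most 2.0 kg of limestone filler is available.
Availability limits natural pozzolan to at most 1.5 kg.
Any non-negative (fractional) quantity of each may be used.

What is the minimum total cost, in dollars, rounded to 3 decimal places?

Let x1 = kg of natural pozzolan, x2 = kg of river sand, x3 = kg of limestone filler, x4 = kg of crushed granite, x5 = kg of metakaolin.
Minimise 0.051x1 + 0.016x2 + 0.028x3 + 0.02x4 + 0.282x5 subject to:
  0.3x1 + 0.03x2 + 0.18x3 + 0.02x4 + 0.42x5 ≤ 0.76   (water demand)
  0.46x1 + 0.02x2 + 0.12x3 + 0.03x4 + 1.21x5 ≥ 1.46   (28-day strength contribution)
  x3 ≤ 2
  x1 ≤ 1.5
  x1, x2, x3, x4, x5 ≥ 0.
The cheapest feasible vertex uses only natural pozzolan, metakaolin; river sand, limestone filler, crushed granite are not used. The 28-day strength contribution and the natural pozzolan cap requirements are met with equality.
That vertex is x1 = 1.5, x5 = 0.6364.
Total cost: 0.051·1.5 + 0.282·0.6364 = 0.25596.

$0.256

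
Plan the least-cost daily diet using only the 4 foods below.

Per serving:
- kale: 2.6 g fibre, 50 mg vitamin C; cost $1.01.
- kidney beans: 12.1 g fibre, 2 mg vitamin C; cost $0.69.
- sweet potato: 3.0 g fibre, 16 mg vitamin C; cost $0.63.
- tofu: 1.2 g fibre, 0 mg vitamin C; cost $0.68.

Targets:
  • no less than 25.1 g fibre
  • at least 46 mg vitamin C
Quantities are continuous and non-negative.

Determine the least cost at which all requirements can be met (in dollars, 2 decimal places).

$2.16

Let x1 = servings of kale, x2 = servings of kidney beans, x3 = servings of sweet potato, x4 = servings of tofu.
min 1.01x1 + 0.69x2 + 0.63x3 + 0.68x4 with:
  2.6x1 + 12.1x2 + 3x3 + 1.2x4 ≥ 25.1   (fibre)
  50x1 + 2x2 + 16x3 ≥ 46   (vitamin C)
  x1, x2, x3, x4 ≥ 0.
The cheapest feasible vertex uses only kale, kidney beans; sweet potato, tofu are not used. Binding constraints: fibre and vitamin C.
So kale = 0.8443 servings, kidney beans = 1.893 servings.
Objective = 1.01·0.8443 + 0.69·1.893 = 2.1589.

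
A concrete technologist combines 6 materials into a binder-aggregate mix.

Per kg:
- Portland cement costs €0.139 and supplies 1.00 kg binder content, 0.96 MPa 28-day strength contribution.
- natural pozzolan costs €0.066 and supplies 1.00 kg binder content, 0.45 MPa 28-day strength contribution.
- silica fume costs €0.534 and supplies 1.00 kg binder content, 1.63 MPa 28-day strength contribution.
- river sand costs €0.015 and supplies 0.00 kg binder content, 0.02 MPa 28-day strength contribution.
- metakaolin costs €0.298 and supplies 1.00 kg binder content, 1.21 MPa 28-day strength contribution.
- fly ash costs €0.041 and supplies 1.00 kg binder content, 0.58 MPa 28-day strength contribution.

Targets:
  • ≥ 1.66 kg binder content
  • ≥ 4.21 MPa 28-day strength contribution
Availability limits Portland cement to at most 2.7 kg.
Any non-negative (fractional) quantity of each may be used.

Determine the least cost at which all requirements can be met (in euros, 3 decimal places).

€0.298

Treat it as an LP. Let x1 = kg of Portland cement, x2 = kg of natural pozzolan, x3 = kg of silica fume, x4 = kg of river sand, x5 = kg of metakaolin, x6 = kg of fly ash.
Minimise 0.139x1 + 0.066x2 + 0.534x3 + 0.015x4 + 0.298x5 + 0.041x6 subject to:
  1x1 + 1x2 + 1x3 + 1x5 + 1x6 ≥ 1.66   (binder content)
  0.96x1 + 0.45x2 + 1.63x3 + 0.02x4 + 1.21x5 + 0.58x6 ≥ 4.21   (28-day strength contribution)
  x1 ≤ 2.7
  x1, x2, x3, x4, x5, x6 ≥ 0.
The optimal basis is {fly ash}; Portland cement, natural pozzolan, silica fume, river sand, metakaolin drop out. There the 28-day strength contribution constraint is tight.
So fly ash = 7.259 kg.
Hence cost = 0.041·7.259 = €0.29762.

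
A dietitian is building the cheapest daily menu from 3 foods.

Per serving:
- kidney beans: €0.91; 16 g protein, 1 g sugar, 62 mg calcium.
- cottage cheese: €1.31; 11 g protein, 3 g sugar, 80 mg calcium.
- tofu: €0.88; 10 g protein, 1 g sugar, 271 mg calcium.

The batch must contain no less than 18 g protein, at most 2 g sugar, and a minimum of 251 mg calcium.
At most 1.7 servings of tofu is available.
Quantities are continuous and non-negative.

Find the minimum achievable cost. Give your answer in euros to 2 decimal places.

Let x1 = servings of kidney beans, x2 = servings of cottage cheese, x3 = servings of tofu.
Minimise 0.91x1 + 1.31x2 + 0.88x3 subject to:
  16x1 + 11x2 + 10x3 ≥ 18   (protein)
  1x1 + 3x2 + 1x3 ≤ 2   (sugar)
  62x1 + 80x2 + 271x3 ≥ 251   (calcium)
  x3 ≤ 1.7
  x1, x2, x3 ≥ 0.
At the optimum only kidney beans, tofu are positive (cottage cheese = 0). The protein and calcium requirements are met with equality.
So kidney beans = 0.6372 servings, tofu = 0.7804 servings.
Total cost: 0.91·0.6372 + 0.88·0.7804 = 1.2666.

€1.27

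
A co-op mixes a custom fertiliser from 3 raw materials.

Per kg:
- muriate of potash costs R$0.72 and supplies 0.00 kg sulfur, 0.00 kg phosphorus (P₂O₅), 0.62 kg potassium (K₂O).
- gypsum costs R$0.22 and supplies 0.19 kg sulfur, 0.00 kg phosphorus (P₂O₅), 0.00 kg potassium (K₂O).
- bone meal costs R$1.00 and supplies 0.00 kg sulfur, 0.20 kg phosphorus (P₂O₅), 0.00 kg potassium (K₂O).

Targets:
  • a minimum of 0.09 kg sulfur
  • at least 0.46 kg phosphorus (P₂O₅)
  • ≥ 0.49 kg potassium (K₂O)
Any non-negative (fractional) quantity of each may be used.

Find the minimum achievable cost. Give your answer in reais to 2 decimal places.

R$2.97

Set it up as a linear program. Let x1 = kg of muriate of potash, x2 = kg of gypsum, x3 = kg of bone meal.
min 0.72x1 + 0.22x2 + 1x3 subject to:
  0.19x2 ≥ 0.09   (sulfur)
  0.2x3 ≥ 0.46   (phosphorus (P₂O₅))
  0.62x1 ≥ 0.49   (potassium (K₂O))
  x1, x2, x3 ≥ 0.
All 3 inputs are positive at the optimum. Binding constraints: sulfur, phosphorus (P₂O₅), potassium (K₂O).
Solving gives x1 = 0.7903, x2 = 0.4737, x3 = 2.3.
Cost = 0.72·0.7903 + 0.22·0.4737 + 1·2.3 = 2.9732.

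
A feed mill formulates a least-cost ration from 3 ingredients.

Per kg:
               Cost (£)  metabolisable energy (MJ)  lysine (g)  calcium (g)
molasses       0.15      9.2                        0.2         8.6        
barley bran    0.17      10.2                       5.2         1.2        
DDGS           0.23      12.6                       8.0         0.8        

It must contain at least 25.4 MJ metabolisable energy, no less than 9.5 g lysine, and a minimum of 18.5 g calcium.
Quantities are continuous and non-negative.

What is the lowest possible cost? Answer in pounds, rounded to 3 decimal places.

Let x1 = kg of molasses, x2 = kg of barley bran, x3 = kg of DDGS.
Minimise 0.15x1 + 0.17x2 + 0.23x3 s.t.:
  9.2x1 + 10.2x2 + 12.6x3 ≥ 25.4   (metabolisable energy)
  0.2x1 + 5.2x2 + 8x3 ≥ 9.5   (lysine)
  8.6x1 + 1.2x2 + 0.8x3 ≥ 18.5   (calcium)
  x1, x2, x3 ≥ 0.
The optimal basis is {molasses, DDGS}; barley bran drops out. There the lysine and calcium constraints are tight.
Solving gives x1 = 2.045, x3 = 1.136.
Objective = 0.15·2.045 + 0.23·1.136 = 0.56803.

£0.568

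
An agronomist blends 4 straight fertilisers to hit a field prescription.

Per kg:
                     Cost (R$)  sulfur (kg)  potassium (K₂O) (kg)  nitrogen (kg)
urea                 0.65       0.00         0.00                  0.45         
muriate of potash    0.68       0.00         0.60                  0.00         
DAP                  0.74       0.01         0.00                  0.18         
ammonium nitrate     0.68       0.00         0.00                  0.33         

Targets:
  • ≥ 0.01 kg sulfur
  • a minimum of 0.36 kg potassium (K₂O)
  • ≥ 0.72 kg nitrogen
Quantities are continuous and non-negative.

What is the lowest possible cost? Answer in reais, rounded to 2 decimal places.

Let x1 = kg of urea, x2 = kg of muriate of potash, x3 = kg of DAP, x4 = kg of ammonium nitrate.
Minimize 0.65x1 + 0.68x2 + 0.74x3 + 0.68x4 s.t.:
  0.01x3 ≥ 0.01   (sulfur)
  0.6x2 ≥ 0.36   (potassium (K₂O))
  0.45x1 + 0.18x3 + 0.33x4 ≥ 0.72   (nitrogen)
  x1, x2, x3, x4 ≥ 0.
The optimal basis is {urea, muriate of potash, DAP}; ammonium nitrate drops out. Binding constraints: sulfur, potassium (K₂O), nitrogen.
Optimal quantities: urea = 1.2 kg, muriate of potash = 0.6 kg, DAP = 1 kg.
Hence cost = 0.65·1.2 + 0.68·0.6 + 0.74·1 = R$1.9280.

R$1.93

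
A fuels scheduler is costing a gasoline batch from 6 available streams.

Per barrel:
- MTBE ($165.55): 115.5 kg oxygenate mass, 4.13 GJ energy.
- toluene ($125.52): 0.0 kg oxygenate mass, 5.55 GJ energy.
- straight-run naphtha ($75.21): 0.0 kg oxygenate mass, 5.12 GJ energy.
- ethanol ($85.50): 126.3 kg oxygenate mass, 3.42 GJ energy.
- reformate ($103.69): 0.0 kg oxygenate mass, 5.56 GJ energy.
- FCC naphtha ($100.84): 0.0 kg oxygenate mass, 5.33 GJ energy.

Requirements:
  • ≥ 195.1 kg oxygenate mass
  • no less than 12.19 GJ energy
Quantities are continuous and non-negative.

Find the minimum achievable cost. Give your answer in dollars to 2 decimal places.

Let x1 = barrels of MTBE, x2 = barrels of toluene, x3 = barrels of straight-run naphtha, x4 = barrels of ethanol, x5 = barrels of reformate, x6 = barrels of FCC naphtha.
Minimize 165.55x1 + 125.52x2 + 75.21x3 + 85.5x4 + 103.69x5 + 100.84x6 with:
  115.5x1 + 126.3x4 ≥ 195.1   (oxygenate mass)
  4.13x1 + 5.55x2 + 5.12x3 + 3.42x4 + 5.56x5 + 5.33x6 ≥ 12.19   (energy)
  x1, x2, x3, x4, x5, x6 ≥ 0.
The optimal basis is {straight-run naphtha, ethanol}; MTBE, toluene, reformate, FCC naphtha drop out. There the oxygenate mass and energy constraints are tight.
So straight-run naphtha = 1.349 barrels, ethanol = 1.5447 barrels.
Objective = 75.21·1.349 + 85.5·1.5447 = 233.5301.

$233.53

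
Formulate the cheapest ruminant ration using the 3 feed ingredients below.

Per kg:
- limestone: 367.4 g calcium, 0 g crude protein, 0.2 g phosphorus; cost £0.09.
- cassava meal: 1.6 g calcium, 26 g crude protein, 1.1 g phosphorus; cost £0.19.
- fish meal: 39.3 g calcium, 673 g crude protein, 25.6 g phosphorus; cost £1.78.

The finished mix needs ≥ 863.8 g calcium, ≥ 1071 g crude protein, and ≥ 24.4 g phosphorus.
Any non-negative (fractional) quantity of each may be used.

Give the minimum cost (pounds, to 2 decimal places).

£3.03

Set it up as a linear program. Let x1 = kg of limestone, x2 = kg of cassava meal, x3 = kg of fish meal.
Minimize 0.09x1 + 0.19x2 + 1.78x3 with:
  367.4x1 + 1.6x2 + 39.3x3 ≥ 863.8   (calcium)
  26x2 + 673x3 ≥ 1071   (crude protein)
  0.2x1 + 1.1x2 + 25.6x3 ≥ 24.4   (phosphorus)
  x1, x2, x3 ≥ 0.
The cheapest feasible vertex uses only limestone, fish meal; cassava meal is not used. The calcium and crude protein requirements are met with equality.
So limestone = 2.181 kg, fish meal = 1.591 kg.
Total cost: 0.09·2.181 + 1.78·1.591 = 3.0283.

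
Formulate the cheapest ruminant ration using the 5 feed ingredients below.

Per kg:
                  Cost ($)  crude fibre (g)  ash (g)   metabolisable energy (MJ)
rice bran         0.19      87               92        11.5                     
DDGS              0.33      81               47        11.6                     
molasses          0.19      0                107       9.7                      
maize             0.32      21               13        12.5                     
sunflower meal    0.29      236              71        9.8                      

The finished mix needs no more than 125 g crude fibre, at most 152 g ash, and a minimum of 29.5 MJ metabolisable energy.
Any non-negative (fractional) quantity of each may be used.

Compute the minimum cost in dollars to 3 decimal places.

$0.616

Let x1 = kg of rice bran, x2 = kg of DDGS, x3 = kg of molasses, x4 = kg of maize, x5 = kg of sunflower meal.
Minimize 0.19x1 + 0.33x2 + 0.19x3 + 0.32x4 + 0.29x5 s.t.:
  87x1 + 81x2 + 21x4 + 236x5 ≤ 125   (crude fibre)
  92x1 + 47x2 + 107x3 + 13x4 + 71x5 ≤ 152   (ash)
  11.5x1 + 11.6x2 + 9.7x3 + 12.5x4 + 9.8x5 ≥ 29.5   (metabolisable energy)
  x1, x2, x3, x4, x5 ≥ 0.
The cheapest feasible vertex uses only rice bran, molasses, maize; DDGS, sunflower meal are not used. There the crude fibre, ash, metabolisable energy constraints are tight.
That vertex is x1 = 1.181, x3 = 0.2763, x4 = 1.059.
Cost = 0.19·1.181 + 0.19·0.2763 + 0.32·1.059 = 0.61577.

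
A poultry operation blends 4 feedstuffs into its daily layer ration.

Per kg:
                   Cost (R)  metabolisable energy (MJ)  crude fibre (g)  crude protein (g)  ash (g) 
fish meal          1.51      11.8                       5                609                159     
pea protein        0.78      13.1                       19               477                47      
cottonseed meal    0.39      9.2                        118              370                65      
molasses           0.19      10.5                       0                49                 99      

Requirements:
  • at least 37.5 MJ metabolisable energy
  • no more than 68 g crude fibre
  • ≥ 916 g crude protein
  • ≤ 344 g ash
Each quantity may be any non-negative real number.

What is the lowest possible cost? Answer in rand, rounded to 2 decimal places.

R1.58

Treat it as an LP. Let x1 = kg of fish meal, x2 = kg of pea protein, x3 = kg of cottonseed meal, x4 = kg of molasses.
Minimize 1.51x1 + 0.78x2 + 0.39x3 + 0.19x4 with:
  11.8x1 + 13.1x2 + 9.2x3 + 10.5x4 ≥ 37.5   (metabolisable energy)
  5x1 + 19x2 + 118x3 ≤ 68   (crude fibre)
  609x1 + 477x2 + 370x3 + 49x4 ≥ 916   (crude protein)
  159x1 + 47x2 + 65x3 + 99x4 ≤ 344   (ash)
  x1, x2, x3, x4 ≥ 0.
At the optimum only pea protein, cottonseed meal, molasses are positive (fish meal = 0). The metabolisable energy, crude fibre, crude protein requirements are met with equality.
Solving gives x2 = 1.521, x3 = 0.3313, x4 = 1.383.
Objective = 0.78·1.521 + 0.39·0.3313 + 0.19·1.383 = 1.5784.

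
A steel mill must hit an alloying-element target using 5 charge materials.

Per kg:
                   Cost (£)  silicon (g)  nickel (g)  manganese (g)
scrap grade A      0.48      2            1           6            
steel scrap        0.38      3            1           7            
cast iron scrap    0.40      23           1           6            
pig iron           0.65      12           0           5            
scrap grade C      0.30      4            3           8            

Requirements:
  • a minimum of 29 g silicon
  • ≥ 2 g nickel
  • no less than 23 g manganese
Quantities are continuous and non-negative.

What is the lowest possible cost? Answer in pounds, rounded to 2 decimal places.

This is a linear program. Let x1 = kg of scrap grade A, x2 = kg of steel scrap, x3 = kg of cast iron scrap, x4 = kg of pig iron, x5 = kg of scrap grade C.
Minimise 0.48x1 + 0.38x2 + 0.4x3 + 0.65x4 + 0.3x5 with:
  2x1 + 3x2 + 23x3 + 12x4 + 4x5 ≥ 29   (silicon)
  1x1 + 1x2 + 1x3 + 3x5 ≥ 2   (nickel)
  6x1 + 7x2 + 6x3 + 5x4 + 8x5 ≥ 23   (manganese)
  x1, x2, x3, x4, x5 ≥ 0.
At the optimum only cast iron scrap, scrap grade C are positive (scrap grade A, steel scrap, pig iron = 0). There the silicon and manganese constraints are tight.
Optimal quantities: cast iron scrap = 0.875 kg, scrap grade C = 2.219 kg.
Total cost: 0.4·0.875 + 0.3·2.219 = 1.0157.

£1.02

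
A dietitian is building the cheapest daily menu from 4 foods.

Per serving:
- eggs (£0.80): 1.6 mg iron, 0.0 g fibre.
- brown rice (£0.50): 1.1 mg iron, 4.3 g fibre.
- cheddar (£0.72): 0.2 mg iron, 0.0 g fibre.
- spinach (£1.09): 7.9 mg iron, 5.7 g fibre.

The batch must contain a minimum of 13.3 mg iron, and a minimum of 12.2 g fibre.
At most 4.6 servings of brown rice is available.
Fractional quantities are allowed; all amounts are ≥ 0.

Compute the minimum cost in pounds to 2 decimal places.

Set it up as a linear program. Let x1 = servings of eggs, x2 = servings of brown rice, x3 = servings of cheddar, x4 = servings of spinach.
Minimise 0.8x1 + 0.5x2 + 0.72x3 + 1.09x4 subject to:
  1.6x1 + 1.1x2 + 0.2x3 + 7.9x4 ≥ 13.3   (iron)
  4.3x2 + 5.7x4 ≥ 12.2   (fibre)
  x2 ≤ 4.6
  x1, x2, x3, x4 ≥ 0.
The cheapest feasible vertex uses only brown rice, spinach; eggs, cheddar are not used. There the iron and fibre constraints are tight.
So brown rice = 0.7426 servings, spinach = 1.58 servings.
Hence cost = 0.5·0.7426 + 1.09·1.58 = £2.0935.

£2.09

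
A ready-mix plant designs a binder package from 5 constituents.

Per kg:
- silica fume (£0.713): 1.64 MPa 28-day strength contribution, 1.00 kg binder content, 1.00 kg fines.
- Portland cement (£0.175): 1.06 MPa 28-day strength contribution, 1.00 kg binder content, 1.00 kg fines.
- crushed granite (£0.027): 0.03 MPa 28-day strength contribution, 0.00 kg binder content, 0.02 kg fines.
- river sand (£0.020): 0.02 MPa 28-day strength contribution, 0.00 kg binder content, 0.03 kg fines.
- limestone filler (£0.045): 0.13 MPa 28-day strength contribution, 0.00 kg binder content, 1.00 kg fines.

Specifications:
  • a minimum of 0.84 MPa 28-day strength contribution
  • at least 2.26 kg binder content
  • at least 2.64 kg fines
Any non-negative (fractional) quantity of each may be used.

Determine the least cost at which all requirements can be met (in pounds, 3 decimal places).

This is a linear program. Let x1 = kg of silica fume, x2 = kg of Portland cement, x3 = kg of crushed granite, x4 = kg of river sand, x5 = kg of limestone filler.
Minimize 0.713x1 + 0.175x2 + 0.027x3 + 0.02x4 + 0.045x5 subject to:
  1.64x1 + 1.06x2 + 0.03x3 + 0.02x4 + 0.13x5 ≥ 0.84   (28-day strength contribution)
  1x1 + 1x2 ≥ 2.26   (binder content)
  1x1 + 1x2 + 0.02x3 + 0.03x4 + 1x5 ≥ 2.64   (fines)
  x1, x2, x3, x4, x5 ≥ 0.
The cheapest feasible vertex uses only Portland cement, limestone filler; silica fume, crushed granite, river sand are not used. There the binder content and fines constraints are tight.
Optimal quantities: Portland cement = 2.26 kg, limestone filler = 0.38 kg.
Objective = 0.175·2.26 + 0.045·0.38 = 0.41260.

£0.413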